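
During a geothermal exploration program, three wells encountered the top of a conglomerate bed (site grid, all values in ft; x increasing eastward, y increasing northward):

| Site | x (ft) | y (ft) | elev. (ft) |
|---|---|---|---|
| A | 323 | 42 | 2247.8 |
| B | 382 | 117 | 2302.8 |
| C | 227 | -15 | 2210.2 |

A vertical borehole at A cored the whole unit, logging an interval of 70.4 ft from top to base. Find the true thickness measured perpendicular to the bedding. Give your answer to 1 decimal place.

Let the plane be z = a·x + b·y + c.
B−A: 59a + 75b = 55;  C−A: −96a − 57b = −37.6.
Solving gives a = −0.08210, b = 0.79792.
|∇z| = √(a²+b²) = 0.80213, so dip δ = arctan(0.80213) = 38.73°.
True thickness = vertical thickness × cos δ = 70.4 × cos 38.73° = 54.9 ft.

54.9 ft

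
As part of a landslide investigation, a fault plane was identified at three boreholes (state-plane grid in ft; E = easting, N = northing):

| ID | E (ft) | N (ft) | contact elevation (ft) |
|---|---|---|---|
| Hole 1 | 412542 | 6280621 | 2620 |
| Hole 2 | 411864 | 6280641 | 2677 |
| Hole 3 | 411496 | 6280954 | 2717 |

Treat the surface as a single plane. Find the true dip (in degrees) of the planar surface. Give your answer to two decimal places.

5.05°

Two edge vectors: Hole 1→Hole 2 = (-678, 20, 57), Hole 1→Hole 3 = (-1046, 333, 97).
Normal n = (Hole 1→Hole 2) × (Hole 1→Hole 3) = (-17041, 6144, -204854).
So ∂z/∂E = −n_x/n_z = −0.08319 and ∂z/∂N = −n_y/n_z = 0.02999.
Gradient magnitude |∇z| = √(a² + b²) = √(0.00692 + 0.00090) = 0.08843.
True dip = arctan(0.08843) = 5.05°, dipping toward ESE (azimuth ≈ 110°).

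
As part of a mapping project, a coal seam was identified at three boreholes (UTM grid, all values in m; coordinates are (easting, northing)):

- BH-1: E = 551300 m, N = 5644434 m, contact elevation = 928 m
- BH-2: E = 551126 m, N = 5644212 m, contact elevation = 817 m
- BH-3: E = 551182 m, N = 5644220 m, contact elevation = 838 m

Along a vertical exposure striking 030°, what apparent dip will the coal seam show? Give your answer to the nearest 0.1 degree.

20.4°

Let the plane be z = a·E + b·N + c.
BH-2−BH-1: −174a − 222b = −111;  BH-3−BH-1: −118a − 214b = −90.
Solving gives a = 0.34185, b = 0.23207.
Unit vector along 030° is (sin 30°, cos 30°) = (0.5000, 0.8660).
Slope in that direction = a·(0.5000) + b·(0.8660) = 0.37190.
Apparent dip = arctan|0.37190| = 20.4° (true dip is 22.4°, so apparent ≤ true as expected).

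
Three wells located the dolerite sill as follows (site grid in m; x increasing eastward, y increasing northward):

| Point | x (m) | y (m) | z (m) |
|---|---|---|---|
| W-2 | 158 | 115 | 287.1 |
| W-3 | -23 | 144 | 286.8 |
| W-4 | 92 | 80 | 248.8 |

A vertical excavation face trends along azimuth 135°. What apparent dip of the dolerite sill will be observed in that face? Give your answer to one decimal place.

26.4°

Two edge vectors: W-2→W-3 = (-181, 29, -0.3), W-2→W-4 = (-66, -35, -38.3).
Normal n = (W-2→W-3) × (W-2→W-4) = (-1121.2, -6912.5, 8249).
So ∂z/∂x = −n_x/n_z = 0.13592 and ∂z/∂y = −n_y/n_z = 0.83798.
Unit vector along 135° is (sin 135°, cos 135°) = (0.7071, -0.7071).
Slope in that direction = a·(0.7071) + b·(-0.7071) = −0.49643.
Apparent dip = arctan|0.49643| = 26.4° (true dip is 40.3°, so apparent ≤ true as expected).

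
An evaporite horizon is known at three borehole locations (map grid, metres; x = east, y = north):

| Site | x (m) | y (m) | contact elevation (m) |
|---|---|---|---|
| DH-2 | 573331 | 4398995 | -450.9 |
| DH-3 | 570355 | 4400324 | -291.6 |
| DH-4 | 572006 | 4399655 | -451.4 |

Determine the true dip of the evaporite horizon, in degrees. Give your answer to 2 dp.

49.44°

Two edge vectors: DH-2→DH-3 = (-2976, 1329, 159.3), DH-2→DH-4 = (-1325, 660, -0.5).
Normal n = (DH-2→DH-3) × (DH-2→DH-4) = (-105802.5, -212560.5, -203235).
So ∂z/∂x = −n_x/n_z = −0.52059 and ∂z/∂y = −n_y/n_z = −1.04589.
Gradient magnitude |∇z| = √(a² + b²) = √(0.27102 + 1.09388) = 1.16829.
True dip = arctan(1.16829) = 49.44°, dipping toward NNE (azimuth ≈ 026°).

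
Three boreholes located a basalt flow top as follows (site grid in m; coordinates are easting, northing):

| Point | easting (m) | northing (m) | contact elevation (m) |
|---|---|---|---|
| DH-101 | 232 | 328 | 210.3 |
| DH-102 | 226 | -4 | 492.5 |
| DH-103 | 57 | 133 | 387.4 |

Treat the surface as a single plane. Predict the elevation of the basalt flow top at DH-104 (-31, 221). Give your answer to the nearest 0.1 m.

318.5 m

Two edge vectors: DH-101→DH-102 = (-6, -332, 282.2), DH-101→DH-103 = (-175, -195, 177.1).
Normal n = (DH-101→DH-102) × (DH-101→DH-103) = (-3768.2, -48322.4, -56930).
So ∂z/∂easting = −n_x/n_z = −0.06619 and ∂z/∂northing = −n_y/n_z = −0.84880.
Intercept c from DH-101: 210.3 + 15.36 + 278.41 = 504.06.
At (-31, 221): z = 2.1 − 187.6 + 504.06 = 318.5 m.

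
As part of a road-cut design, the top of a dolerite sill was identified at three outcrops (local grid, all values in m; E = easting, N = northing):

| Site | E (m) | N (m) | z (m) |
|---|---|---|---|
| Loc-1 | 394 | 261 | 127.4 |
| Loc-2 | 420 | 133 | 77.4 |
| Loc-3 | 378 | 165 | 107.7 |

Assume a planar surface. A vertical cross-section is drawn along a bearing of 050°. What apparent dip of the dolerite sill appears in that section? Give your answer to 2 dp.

Two edge vectors: Loc-1→Loc-2 = (26, -128, -50), Loc-1→Loc-3 = (-16, -96, -19.7).
Normal n = (Loc-1→Loc-2) × (Loc-1→Loc-3) = (-2278.4, 1312.2, -4544).
So ∂z/∂E = −n_x/n_z = −0.50141 and ∂z/∂N = −n_y/n_z = 0.28878.
Unit vector along 050° is (sin 50°, cos 50°) = (0.7660, 0.6428).
Slope in that direction = a·(0.7660) + b·(0.6428) = −0.19848.
Apparent dip = arctan|0.19848| = 11.23° (true dip is 30.1°, so apparent ≤ true as expected).

11.23°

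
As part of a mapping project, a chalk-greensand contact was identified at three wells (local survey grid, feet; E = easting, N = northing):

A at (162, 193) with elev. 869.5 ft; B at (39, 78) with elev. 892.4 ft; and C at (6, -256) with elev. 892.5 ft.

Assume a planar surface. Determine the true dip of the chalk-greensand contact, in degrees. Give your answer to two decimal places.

11.63°

Let the plane be z = a·E + b·N + c.
B−A: −123a − 115b = 22.9;  C−A: −156a − 449b = 23.
Solving gives a = −0.20482, b = 0.01994.
Gradient magnitude |∇z| = √(a² + b²) = √(0.04195 + 0.00040) = 0.20579.
True dip = arctan(0.20579) = 11.63°, dipping toward E (azimuth ≈ 096°).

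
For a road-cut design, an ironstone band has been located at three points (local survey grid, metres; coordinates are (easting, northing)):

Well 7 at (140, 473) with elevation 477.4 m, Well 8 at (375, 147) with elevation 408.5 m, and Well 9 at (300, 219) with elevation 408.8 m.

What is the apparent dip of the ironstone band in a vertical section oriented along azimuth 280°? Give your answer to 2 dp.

Let the plane be z = a·E + b·N + c.
Well 8−Well 7: 235a − 326b = −68.9;  Well 9−Well 7: 160a − 254b = −68.6.
Solving gives a = 0.64582, b = 0.67689.
Unit vector along 280° is (sin 280°, cos 280°) = (-0.9848, 0.1736).
Slope in that direction = a·(-0.9848) + b·(0.1736) = −0.51846.
Apparent dip = arctan|0.51846| = 27.41° (true dip is 43.1°, so apparent ≤ true as expected).

27.41°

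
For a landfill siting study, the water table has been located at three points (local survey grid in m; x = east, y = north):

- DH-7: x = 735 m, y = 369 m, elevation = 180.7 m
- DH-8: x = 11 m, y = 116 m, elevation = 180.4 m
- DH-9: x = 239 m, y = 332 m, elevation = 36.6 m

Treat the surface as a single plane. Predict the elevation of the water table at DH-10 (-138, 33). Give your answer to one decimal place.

213.0 m

Let the plane be z = a·x + b·y + c.
DH-8−DH-7: −724a − 253b = −0.3;  DH-9−DH-7: −496a − 37b = −144.1.
Solving gives a = 0.36926, b = −1.05552.
Then c = 180.7 − a·735 − b·369 = 298.78.
At (-138, 33): z = −51.0 − 34.8 + 298.78 = 213.0 m.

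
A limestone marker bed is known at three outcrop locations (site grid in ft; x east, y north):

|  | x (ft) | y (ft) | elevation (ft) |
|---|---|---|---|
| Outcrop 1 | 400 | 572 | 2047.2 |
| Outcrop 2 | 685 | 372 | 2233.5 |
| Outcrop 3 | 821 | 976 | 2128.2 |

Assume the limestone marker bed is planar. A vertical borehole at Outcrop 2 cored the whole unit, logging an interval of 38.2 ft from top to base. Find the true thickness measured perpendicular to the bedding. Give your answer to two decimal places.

33.66 ft

Two edge vectors: Outcrop 1→Outcrop 2 = (285, -200, 186.3), Outcrop 1→Outcrop 3 = (421, 404, 81).
Normal n = (Outcrop 1→Outcrop 2) × (Outcrop 1→Outcrop 3) = (-91465.2, 55347.3, 199340).
So ∂z/∂x = −n_x/n_z = 0.45884 and ∂z/∂y = −n_y/n_z = −0.27765.
|∇z| = √(a²+b²) = 0.53631, so dip δ = arctan(0.53631) = 28.20°.
True thickness = vertical thickness × cos δ = 38.2 × cos 28.20° = 33.66 ft.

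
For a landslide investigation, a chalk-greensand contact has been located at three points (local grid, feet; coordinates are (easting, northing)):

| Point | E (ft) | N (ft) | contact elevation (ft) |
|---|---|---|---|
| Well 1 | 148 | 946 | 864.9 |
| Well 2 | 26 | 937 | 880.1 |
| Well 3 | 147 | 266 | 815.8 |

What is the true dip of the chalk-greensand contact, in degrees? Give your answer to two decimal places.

Let the plane be z = a·E + b·N + c.
Well 2−Well 1: −122a − 9b = 15.2;  Well 3−Well 1: −1a − 680b = −49.1.
Solving gives a = −0.12993, b = 0.07240.
Gradient magnitude |∇z| = √(a² + b²) = √(0.01688 + 0.00524) = 0.14874.
True dip = arctan(0.14874) = 8.46°, dipping toward ESE (azimuth ≈ 119°).

8.46°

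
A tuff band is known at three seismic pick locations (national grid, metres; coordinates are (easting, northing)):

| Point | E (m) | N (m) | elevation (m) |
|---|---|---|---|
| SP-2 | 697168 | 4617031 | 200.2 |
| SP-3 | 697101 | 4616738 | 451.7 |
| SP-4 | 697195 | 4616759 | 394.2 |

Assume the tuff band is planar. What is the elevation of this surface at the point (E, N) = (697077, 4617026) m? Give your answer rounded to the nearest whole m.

244 m

Two edge vectors: SP-2→SP-3 = (-67, -293, 251.5), SP-2→SP-4 = (27, -272, 194).
Normal n = (SP-2→SP-3) × (SP-2→SP-4) = (11566, 19788.5, 26135).
So ∂z/∂E = −n_x/n_z = −0.44254831 and ∂z/∂N = −n_y/n_z = −0.75716472.
Intercept c from SP-2: 200.2 + 308530.52 + 3495852.99 = 3804583.71.
At (697077, 4617026): z = −308490.2 − 3495849.2 + 3804583.71 = 244.3 m.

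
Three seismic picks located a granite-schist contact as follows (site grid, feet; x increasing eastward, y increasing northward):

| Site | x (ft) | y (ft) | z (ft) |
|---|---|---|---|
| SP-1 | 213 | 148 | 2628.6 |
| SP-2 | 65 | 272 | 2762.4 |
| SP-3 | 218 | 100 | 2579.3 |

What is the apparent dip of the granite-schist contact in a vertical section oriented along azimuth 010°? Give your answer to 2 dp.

Two edge vectors: SP-1→SP-2 = (-148, 124, 133.8), SP-1→SP-3 = (5, -48, -49.3).
Normal n = (SP-1→SP-2) × (SP-1→SP-3) = (309.2, -6627.4, 6484).
So ∂z/∂x = −n_x/n_z = −0.04769 and ∂z/∂y = −n_y/n_z = 1.02212.
Unit vector along 010° is (sin 10°, cos 10°) = (0.1736, 0.9848).
Slope in that direction = a·(0.1736) + b·(0.9848) = 0.99831.
Apparent dip = arctan|0.99831| = 44.95° (true dip is 45.7°, so apparent ≤ true as expected).

44.95°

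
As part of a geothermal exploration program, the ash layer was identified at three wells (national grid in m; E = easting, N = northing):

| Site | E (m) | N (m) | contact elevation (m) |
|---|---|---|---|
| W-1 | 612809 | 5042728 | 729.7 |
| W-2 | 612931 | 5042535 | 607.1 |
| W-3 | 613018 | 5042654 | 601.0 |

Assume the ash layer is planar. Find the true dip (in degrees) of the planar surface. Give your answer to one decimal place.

30.8°

Two edge vectors: W-1→W-2 = (122, -193, -122.6), W-1→W-3 = (209, -74, -128.7).
Normal n = (W-1→W-2) × (W-1→W-3) = (15766.7, -9922, 31309).
So ∂z/∂E = −n_x/n_z = −0.50358 and ∂z/∂N = −n_y/n_z = 0.31691.
Gradient magnitude |∇z| = √(a² + b²) = √(0.25360 + 0.10043) = 0.59500.
True dip = arctan(0.59500) = 30.8°, dipping toward ESE (azimuth ≈ 122°).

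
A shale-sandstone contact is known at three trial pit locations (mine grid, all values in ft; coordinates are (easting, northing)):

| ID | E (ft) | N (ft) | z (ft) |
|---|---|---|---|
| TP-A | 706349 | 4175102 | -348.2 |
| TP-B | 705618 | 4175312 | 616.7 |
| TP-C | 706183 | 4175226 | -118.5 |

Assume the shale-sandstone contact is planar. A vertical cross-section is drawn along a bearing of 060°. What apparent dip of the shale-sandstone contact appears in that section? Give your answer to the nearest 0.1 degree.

Two edge vectors: TP-A→TP-B = (-731, 210, 964.9), TP-A→TP-C = (-166, 124, 229.7).
Normal n = (TP-A→TP-B) × (TP-A→TP-C) = (-71410.6, 7737.3, -55784).
So ∂z/∂E = −n_x/n_z = −1.28013 and ∂z/∂N = −n_y/n_z = 0.13870.
Unit vector along 060° is (sin 60°, cos 60°) = (0.8660, 0.5000).
Slope in that direction = a·(0.8660) + b·(0.5000) = −1.03927.
Apparent dip = arctan|1.03927| = 46.1° (true dip is 52.2°, so apparent ≤ true as expected).

46.1°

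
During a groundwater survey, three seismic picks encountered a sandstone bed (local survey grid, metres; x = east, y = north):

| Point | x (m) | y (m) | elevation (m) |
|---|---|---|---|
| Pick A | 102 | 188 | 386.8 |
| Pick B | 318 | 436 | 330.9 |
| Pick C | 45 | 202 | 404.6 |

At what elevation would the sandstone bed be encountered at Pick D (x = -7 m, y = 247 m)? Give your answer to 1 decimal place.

422.1 m

Let the plane be z = a·x + b·y + c.
Pick B−Pick A: 216a + 248b = −55.9;  Pick C−Pick A: −57a + 14b = 17.8.
Solving gives a = −0.30286, b = 0.03837.
Then c = 386.8 − a·102 − b·188 = 410.48.
At (-7, 247): z = 2.1 + 9.5 + 410.48 = 422.1 m.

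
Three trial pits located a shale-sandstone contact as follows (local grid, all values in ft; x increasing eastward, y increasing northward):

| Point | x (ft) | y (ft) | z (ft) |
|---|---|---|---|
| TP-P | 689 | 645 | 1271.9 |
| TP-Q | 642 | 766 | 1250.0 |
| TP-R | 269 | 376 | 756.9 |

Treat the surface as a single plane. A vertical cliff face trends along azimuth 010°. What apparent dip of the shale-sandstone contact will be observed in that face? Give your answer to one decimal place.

22.8°

Two edge vectors: TP-P→TP-Q = (-47, 121, -21.9), TP-P→TP-R = (-420, -269, -515).
Normal n = (TP-P→TP-Q) × (TP-P→TP-R) = (-68206.1, -15007, 63463).
So ∂z/∂x = −n_x/n_z = 1.07474 and ∂z/∂y = −n_y/n_z = 0.23647.
Unit vector along 010° is (sin 10°, cos 10°) = (0.1736, 0.9848).
Slope in that direction = a·(0.1736) + b·(0.9848) = 0.41950.
Apparent dip = arctan|0.41950| = 22.8° (true dip is 47.7°, so apparent ≤ true as expected).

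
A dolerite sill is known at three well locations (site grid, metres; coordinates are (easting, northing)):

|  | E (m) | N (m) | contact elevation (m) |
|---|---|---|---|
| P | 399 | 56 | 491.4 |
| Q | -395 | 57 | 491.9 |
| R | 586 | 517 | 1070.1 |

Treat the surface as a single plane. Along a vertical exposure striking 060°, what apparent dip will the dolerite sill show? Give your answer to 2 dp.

32.14°

Two edge vectors: P→Q = (-794, 1, 0.5), P→R = (187, 461, 578.7).
Normal n = (P→Q) × (P→R) = (348.2, 459581.3, -366221).
So ∂z/∂E = −n_x/n_z = 0.00095 and ∂z/∂N = −n_y/n_z = 1.25493.
Unit vector along 060° is (sin 60°, cos 60°) = (0.8660, 0.5000).
Slope in that direction = a·(0.8660) + b·(0.5000) = 0.62829.
Apparent dip = arctan|0.62829| = 32.14° (true dip is 51.5°, so apparent ≤ true as expected).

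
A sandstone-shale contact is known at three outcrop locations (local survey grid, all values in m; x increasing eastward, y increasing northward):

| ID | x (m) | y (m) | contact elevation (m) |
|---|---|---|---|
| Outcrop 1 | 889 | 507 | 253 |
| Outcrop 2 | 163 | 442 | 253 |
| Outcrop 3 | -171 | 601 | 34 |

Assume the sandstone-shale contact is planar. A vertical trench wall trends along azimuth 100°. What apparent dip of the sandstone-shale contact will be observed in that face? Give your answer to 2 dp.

Two edge vectors: Outcrop 1→Outcrop 2 = (-726, -65, 0), Outcrop 1→Outcrop 3 = (-1060, 94, -219).
Normal n = (Outcrop 1→Outcrop 2) × (Outcrop 1→Outcrop 3) = (14235, -158994, -137144).
So ∂z/∂x = −n_x/n_z = 0.10380 and ∂z/∂y = −n_y/n_z = −1.15932.
Unit vector along 100° is (sin 100°, cos 100°) = (0.9848, -0.1736).
Slope in that direction = a·(0.9848) + b·(-0.1736) = 0.30353.
Apparent dip = arctan|0.30353| = 16.88° (true dip is 49.3°, so apparent ≤ true as expected).

16.88°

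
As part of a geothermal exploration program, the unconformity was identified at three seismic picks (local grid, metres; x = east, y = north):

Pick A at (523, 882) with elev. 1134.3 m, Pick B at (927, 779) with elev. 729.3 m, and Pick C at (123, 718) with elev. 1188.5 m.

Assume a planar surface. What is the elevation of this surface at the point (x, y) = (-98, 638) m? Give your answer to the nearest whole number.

1232 m

Let the plane be z = a·x + b·y + c.
Pick B−Pick A: 404a − 103b = −405;  Pick C−Pick A: −400a − 164b = 54.2.
Solving gives a = −0.67007, b = 1.30382.
Then c = 1134.3 − a·523 − b·882 = 334.78.
At (-98, 638): z = 65.7 + 831.8 + 334.78 = 1232.3 m.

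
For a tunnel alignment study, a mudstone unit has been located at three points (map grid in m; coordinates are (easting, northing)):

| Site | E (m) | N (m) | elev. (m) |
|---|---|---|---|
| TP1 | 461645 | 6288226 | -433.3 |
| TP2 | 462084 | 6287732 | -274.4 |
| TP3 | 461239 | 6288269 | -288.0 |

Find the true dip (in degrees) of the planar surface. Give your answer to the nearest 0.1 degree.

39.6°

Let the plane be z = a·E + b·N + c.
TP2−TP1: 439a − 494b = 158.9;  TP3−TP1: −406a + 43b = 145.3.
Solving gives a = −0.43267, b = −0.70616.
Gradient magnitude |∇z| = √(a² + b²) = √(0.18721 + 0.49866) = 0.82817.
True dip = arctan(0.82817) = 39.6°, dipping toward NNE (azimuth ≈ 031°).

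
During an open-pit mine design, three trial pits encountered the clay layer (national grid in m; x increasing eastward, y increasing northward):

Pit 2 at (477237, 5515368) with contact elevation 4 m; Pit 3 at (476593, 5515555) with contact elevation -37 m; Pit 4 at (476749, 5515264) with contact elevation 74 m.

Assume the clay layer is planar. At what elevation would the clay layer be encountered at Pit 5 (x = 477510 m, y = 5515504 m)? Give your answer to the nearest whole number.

-67 m

Two edge vectors: Pit 2→Pit 3 = (-644, 187, -41), Pit 2→Pit 4 = (-488, -104, 70).
Normal n = (Pit 2→Pit 3) × (Pit 2→Pit 4) = (8826, 65088, 158232).
So ∂z/∂x = −n_x/n_z = −0.05577886 and ∂z/∂y = −n_y/n_z = −0.41134537.
Intercept c from Pit 2: 4 + 26619.73 + 2268721.07 = 2295344.80.
At (477510, 5515504): z = −26635.0 − 2268777.0 + 2295344.80 = -67.2 m.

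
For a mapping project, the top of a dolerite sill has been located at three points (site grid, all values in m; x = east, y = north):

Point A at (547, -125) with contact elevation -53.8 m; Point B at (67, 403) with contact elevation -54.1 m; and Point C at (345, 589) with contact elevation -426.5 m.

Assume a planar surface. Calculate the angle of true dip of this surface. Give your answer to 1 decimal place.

Two edge vectors: Point A→Point B = (-480, 528, -0.3), Point A→Point C = (-202, 714, -372.7).
Normal n = (Point A→Point B) × (Point A→Point C) = (-196571.4, -178835.4, -236064).
So ∂z/∂x = −n_x/n_z = −0.83270 and ∂z/∂y = −n_y/n_z = −0.75757.
Gradient magnitude |∇z| = √(a² + b²) = √(0.69340 + 0.57391) = 1.12575.
True dip = arctan(1.12575) = 48.4°, dipping toward NE (azimuth ≈ 048°).

48.4°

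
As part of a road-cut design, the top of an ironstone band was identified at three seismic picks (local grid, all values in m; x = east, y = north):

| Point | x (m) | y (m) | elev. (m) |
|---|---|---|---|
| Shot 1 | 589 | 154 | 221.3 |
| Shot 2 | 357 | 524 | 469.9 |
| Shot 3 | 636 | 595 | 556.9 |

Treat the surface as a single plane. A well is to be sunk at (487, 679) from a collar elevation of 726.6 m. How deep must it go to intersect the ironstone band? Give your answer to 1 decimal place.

125.0 m

Two edge vectors: Shot 1→Shot 2 = (-232, 370, 248.6), Shot 1→Shot 3 = (47, 441, 335.6).
Normal n = (Shot 1→Shot 2) × (Shot 1→Shot 3) = (14539.4, 89543.4, -119702).
So ∂z/∂x = −n_x/n_z = 0.12146 and ∂z/∂y = −n_y/n_z = 0.74805.
Intercept c from Shot 1: 221.3 − 71.54 − 115.20 = 34.56.
At (487, 679): z_contact = 59.15 + 507.93 + 34.56 = 601.64 m.
Depth below ground = 726.6 − 601.64 = 125.0 m.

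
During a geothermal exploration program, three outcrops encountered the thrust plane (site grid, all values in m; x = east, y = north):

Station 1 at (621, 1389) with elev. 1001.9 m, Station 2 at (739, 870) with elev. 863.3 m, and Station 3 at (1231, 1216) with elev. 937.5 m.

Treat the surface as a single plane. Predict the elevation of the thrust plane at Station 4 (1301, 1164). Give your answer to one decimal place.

921.8 m

Let the plane be z = a·x + b·y + c.
Station 2−Station 1: 118a − 519b = −138.6;  Station 3−Station 1: 610a − 173b = −64.4.
Solving gives a = −0.031893, b = 0.259801.
Then c = 1001.9 − a·621 − b·1389 = 660.84.
At (1301, 1164): z = −41.5 + 302.4 + 660.84 = 921.8 m.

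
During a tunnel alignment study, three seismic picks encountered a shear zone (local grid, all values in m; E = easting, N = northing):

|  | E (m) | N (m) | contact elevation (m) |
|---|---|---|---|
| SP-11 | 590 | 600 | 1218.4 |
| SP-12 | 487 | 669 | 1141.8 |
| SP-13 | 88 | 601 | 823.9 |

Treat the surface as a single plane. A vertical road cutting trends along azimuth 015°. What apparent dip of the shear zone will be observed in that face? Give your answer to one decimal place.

14.8°

Two edge vectors: SP-11→SP-12 = (-103, 69, -76.6), SP-11→SP-13 = (-502, 1, -394.5).
Normal n = (SP-11→SP-12) × (SP-11→SP-13) = (-27143.9, -2180.3, 34535).
So ∂z/∂E = −n_x/n_z = 0.78598 and ∂z/∂N = −n_y/n_z = 0.06313.
Unit vector along 015° is (sin 15°, cos 15°) = (0.2588, 0.9659).
Slope in that direction = a·(0.2588) + b·(0.9659) = 0.26441.
Apparent dip = arctan|0.26441| = 14.8° (true dip is 38.3°, so apparent ≤ true as expected).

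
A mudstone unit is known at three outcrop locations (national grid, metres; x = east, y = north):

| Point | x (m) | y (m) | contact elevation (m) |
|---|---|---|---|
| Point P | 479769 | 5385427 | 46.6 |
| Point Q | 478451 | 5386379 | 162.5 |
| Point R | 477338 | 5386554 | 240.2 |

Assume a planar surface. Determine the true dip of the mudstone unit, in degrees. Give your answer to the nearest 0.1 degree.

4.1°

Two edge vectors: Point P→Point Q = (-1318, 952, 115.9), Point P→Point R = (-2431, 1127, 193.6).
Normal n = (Point P→Point Q) × (Point P→Point R) = (53687.9, -26588.1, 828926).
So ∂z/∂x = −n_x/n_z = −0.06477 and ∂z/∂y = −n_y/n_z = 0.03208.
Gradient magnitude |∇z| = √(a² + b²) = √(0.00419 + 0.00103) = 0.07228.
True dip = arctan(0.07228) = 4.1°, dipping toward ESE (azimuth ≈ 116°).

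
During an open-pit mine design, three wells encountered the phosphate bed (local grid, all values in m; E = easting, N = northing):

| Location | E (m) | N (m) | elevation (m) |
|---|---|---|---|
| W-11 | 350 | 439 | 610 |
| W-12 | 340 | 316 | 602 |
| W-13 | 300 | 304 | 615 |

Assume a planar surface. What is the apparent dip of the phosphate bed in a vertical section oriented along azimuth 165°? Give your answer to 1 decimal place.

10.3°

Two edge vectors: W-11→W-12 = (-10, -123, -8), W-11→W-13 = (-50, -135, 5).
Normal n = (W-11→W-12) × (W-11→W-13) = (-1695, 450, -4800).
So ∂z/∂E = −n_x/n_z = −0.35313 and ∂z/∂N = −n_y/n_z = 0.09375.
Unit vector along 165° is (sin 165°, cos 165°) = (0.2588, -0.9659).
Slope in that direction = a·(0.2588) + b·(-0.9659) = −0.18195.
Apparent dip = arctan|0.18195| = 10.3° (true dip is 20.1°, so apparent ≤ true as expected).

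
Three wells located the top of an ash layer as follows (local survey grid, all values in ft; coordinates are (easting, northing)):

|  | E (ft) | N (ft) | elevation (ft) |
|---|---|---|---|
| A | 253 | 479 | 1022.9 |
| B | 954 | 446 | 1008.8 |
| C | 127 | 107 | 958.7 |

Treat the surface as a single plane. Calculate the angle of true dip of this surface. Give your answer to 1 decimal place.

10.0°

Let the plane be z = a·E + b·N + c.
B−A: 701a − 33b = −14.1;  C−A: −126a − 372b = −64.2.
Solving gives a = −0.01180, b = 0.17658.
Gradient magnitude |∇z| = √(a² + b²) = √(0.00014 + 0.03118) = 0.17697.
True dip = arctan(0.17697) = 10.0°, dipping toward S (azimuth ≈ 176°).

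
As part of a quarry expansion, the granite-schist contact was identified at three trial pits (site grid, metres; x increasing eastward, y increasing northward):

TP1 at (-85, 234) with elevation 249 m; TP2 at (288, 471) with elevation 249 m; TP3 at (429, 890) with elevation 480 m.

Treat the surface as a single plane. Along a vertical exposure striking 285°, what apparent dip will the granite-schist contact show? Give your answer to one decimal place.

31.5°

Let the plane be z = a·x + b·y + c.
TP2−TP1: 373a + 237b = 0;  TP3−TP1: 514a + 656b = 231.
Solving gives a = −0.44557, b = 0.70125.
Unit vector along 285° is (sin 285°, cos 285°) = (-0.9659, 0.2588).
Slope in that direction = a·(-0.9659) + b·(0.2588) = 0.61188.
Apparent dip = arctan|0.61188| = 31.5° (true dip is 39.7°, so apparent ≤ true as expected).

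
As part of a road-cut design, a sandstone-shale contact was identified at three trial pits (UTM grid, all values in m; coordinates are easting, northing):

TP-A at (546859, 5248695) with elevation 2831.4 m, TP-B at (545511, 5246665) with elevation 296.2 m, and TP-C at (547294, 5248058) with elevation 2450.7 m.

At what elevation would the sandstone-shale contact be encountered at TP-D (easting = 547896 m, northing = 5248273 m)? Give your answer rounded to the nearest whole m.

Two edge vectors: TP-A→TP-B = (-1348, -2030, -2535.2), TP-A→TP-C = (435, -637, -380.7).
Normal n = (TP-A→TP-B) × (TP-A→TP-C) = (-842101.4, -1615995.6, 1741726).
So ∂z/∂easting = −n_x/n_z = 0.48348673 and ∂z/∂northing = −n_y/n_z = 0.92781276.
Intercept c from TP-A: 2831.4 − 264399.07 − 4869806.17 = −5131373.84.
At (547896, 5248273): z = 264900.4 + 4869414.6 − 5131373.84 = 2941.2 m.

2941 m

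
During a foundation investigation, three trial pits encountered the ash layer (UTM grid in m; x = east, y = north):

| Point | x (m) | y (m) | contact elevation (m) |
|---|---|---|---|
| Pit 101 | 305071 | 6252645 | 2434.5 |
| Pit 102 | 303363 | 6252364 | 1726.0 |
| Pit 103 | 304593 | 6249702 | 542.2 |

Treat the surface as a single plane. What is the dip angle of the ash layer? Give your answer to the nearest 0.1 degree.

Let the plane be z = a·x + b·y + c.
Pit 102−Pit 101: −1708a − 281b = −708.5;  Pit 103−Pit 101: −478a − 2943b = −1892.3.
Solving gives a = 0.31751, b = 0.59141.
Gradient magnitude |∇z| = √(a² + b²) = √(0.10081 + 0.34977) = 0.67126.
True dip = arctan(0.67126) = 33.9°, dipping toward SSW (azimuth ≈ 208°).

33.9°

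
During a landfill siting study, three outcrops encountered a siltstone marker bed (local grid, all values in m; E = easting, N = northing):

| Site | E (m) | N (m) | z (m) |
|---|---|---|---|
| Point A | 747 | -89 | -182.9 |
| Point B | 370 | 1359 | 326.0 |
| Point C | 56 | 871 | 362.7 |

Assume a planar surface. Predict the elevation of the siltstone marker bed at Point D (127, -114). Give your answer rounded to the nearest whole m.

Two edge vectors: Point A→Point B = (-377, 1448, 508.9), Point A→Point C = (-691, 960, 545.6).
Normal n = (Point A→Point B) × (Point A→Point C) = (301484.8, -145958.7, 638648).
So ∂z/∂E = −n_x/n_z = −0.47207 and ∂z/∂N = −n_y/n_z = 0.22854.
Intercept c from Point A: -182.9 + 352.63 + 20.34 = 190.07.
At (127, -114): z = −60.0 − 26.1 + 190.07 = 104.1 m.

104 m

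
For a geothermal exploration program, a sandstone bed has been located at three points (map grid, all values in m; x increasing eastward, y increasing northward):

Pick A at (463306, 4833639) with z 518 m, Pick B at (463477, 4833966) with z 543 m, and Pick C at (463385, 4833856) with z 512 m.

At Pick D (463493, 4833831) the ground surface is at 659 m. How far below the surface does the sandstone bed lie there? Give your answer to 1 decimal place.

Two edge vectors: Pick A→Pick B = (171, 327, 25), Pick A→Pick C = (79, 217, -6).
Normal n = (Pick A→Pick B) × (Pick A→Pick C) = (-7387, 3001, 11274).
So ∂z/∂x = −n_x/n_z = 0.655224410 and ∂z/∂y = −n_y/n_z = −0.266187688.
Intercept c from Pick A: 518 − 303569.40 + 1286655.19 = 983603.79.
At (463493, 4833831): z_contact = 303691.93 − 1286706.30 + 983603.79 = 589.42 m.
Depth below ground = 659 − 589.42 = 69.6 m.

69.6 m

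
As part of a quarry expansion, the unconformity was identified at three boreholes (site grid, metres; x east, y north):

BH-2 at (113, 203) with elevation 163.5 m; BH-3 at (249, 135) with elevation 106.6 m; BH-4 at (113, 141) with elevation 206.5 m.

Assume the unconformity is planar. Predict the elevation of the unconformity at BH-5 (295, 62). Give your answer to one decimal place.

Two edge vectors: BH-2→BH-3 = (136, -68, -56.9), BH-2→BH-4 = (0, -62, 43).
Normal n = (BH-2→BH-3) × (BH-2→BH-4) = (-6451.8, -5848, -8432).
So ∂z/∂x = −n_x/n_z = −0.76516 and ∂z/∂y = −n_y/n_z = −0.69355.
Intercept c from BH-2: 163.5 + 86.46 + 140.79 = 390.75.
At (295, 62): z = −225.7 − 43.0 + 390.75 = 122.0 m.

122.0 m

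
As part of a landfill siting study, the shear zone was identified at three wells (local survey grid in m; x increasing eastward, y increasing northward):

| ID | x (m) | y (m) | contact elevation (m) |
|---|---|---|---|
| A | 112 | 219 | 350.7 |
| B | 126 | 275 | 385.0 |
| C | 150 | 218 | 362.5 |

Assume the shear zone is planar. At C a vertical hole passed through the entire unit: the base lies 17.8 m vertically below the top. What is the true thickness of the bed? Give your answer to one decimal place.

Two edge vectors: A→B = (14, 56, 34.3), A→C = (38, -1, 11.8).
Normal n = (A→B) × (A→C) = (695.1, 1138.2, -2142).
So ∂z/∂x = −n_x/n_z = 0.32451 and ∂z/∂y = −n_y/n_z = 0.53137.
|∇z| = √(a²+b²) = 0.62263, so dip δ = arctan(0.62263) = 31.91°.
True thickness = vertical thickness × cos δ = 17.8 × cos 31.91° = 15.1 m.

15.1 m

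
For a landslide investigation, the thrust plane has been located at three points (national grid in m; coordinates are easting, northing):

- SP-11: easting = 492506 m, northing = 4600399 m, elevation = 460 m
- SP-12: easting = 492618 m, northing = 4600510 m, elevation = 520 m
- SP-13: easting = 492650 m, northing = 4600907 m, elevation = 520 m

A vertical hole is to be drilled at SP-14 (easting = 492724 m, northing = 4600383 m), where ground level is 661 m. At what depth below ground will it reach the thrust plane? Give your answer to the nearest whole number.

Let the plane be z = a·easting + b·northing + c.
SP-12−SP-11: 112a + 111b = 60;  SP-13−SP-11: 144a + 508b = 60.
Solving gives a = 0.58222526, b = −0.04693000.
Then c = 460 − a·492506 − b·4600399 = −70392.73.
At (492724, 4600383): z_contact = 286876.4 − 215896.0 − 70392.73 = 587.7 m.
Depth below ground = 661 − 587.7 = 73 m.

73 m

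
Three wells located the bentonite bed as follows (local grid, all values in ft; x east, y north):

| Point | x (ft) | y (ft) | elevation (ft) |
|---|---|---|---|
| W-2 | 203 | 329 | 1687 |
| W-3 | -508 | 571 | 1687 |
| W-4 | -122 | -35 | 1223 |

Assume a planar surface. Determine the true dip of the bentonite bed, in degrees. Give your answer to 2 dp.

Two edge vectors: W-2→W-3 = (-711, 242, 0), W-2→W-4 = (-325, -364, -464).
Normal n = (W-2→W-3) × (W-2→W-4) = (-112288, -329904, 337454).
So ∂z/∂x = −n_x/n_z = 0.33275 and ∂z/∂y = −n_y/n_z = 0.97763.
Gradient magnitude |∇z| = √(a² + b²) = √(0.11072 + 0.95575) = 1.03270.
True dip = arctan(1.03270) = 45.92°, dipping toward SSW (azimuth ≈ 199°).

45.92°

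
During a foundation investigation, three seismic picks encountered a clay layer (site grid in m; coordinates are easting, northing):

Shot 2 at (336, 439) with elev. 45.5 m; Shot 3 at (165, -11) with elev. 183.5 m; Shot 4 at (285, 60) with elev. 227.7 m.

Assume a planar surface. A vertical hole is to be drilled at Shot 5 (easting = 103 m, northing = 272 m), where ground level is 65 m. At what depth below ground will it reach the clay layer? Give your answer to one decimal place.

Two edge vectors: Shot 2→Shot 3 = (-171, -450, 138), Shot 2→Shot 4 = (-51, -379, 182.2).
Normal n = (Shot 2→Shot 3) × (Shot 2→Shot 4) = (-29688, 24118.2, 41859).
So ∂z/∂easting = −n_x/n_z = 0.70924 and ∂z/∂northing = −n_y/n_z = −0.57618.
Intercept c from Shot 2: 45.5 − 238.30 + 252.94 = 60.14.
At (103, 272): z_contact = 73.05 − 156.72 + 60.14 = -23.53 m.
Depth below ground = 65 − (-23.53) = 88.5 m.

88.5 m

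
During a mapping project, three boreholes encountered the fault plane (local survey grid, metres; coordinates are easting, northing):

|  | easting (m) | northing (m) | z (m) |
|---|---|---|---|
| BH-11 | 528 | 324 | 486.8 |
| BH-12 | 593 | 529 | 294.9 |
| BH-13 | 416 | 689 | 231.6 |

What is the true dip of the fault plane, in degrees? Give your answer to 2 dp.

Let the plane be z = a·easting + b·northing + c.
BH-12−BH-11: 65a + 205b = −191.9;  BH-13−BH-11: −112a + 365b = −255.2.
Solving gives a = −0.37973, b = −0.81570.
Gradient magnitude |∇z| = √(a² + b²) = √(0.14419 + 0.66536) = 0.89975.
True dip = arctan(0.89975) = 41.98°, dipping toward NNE (azimuth ≈ 025°).

41.98°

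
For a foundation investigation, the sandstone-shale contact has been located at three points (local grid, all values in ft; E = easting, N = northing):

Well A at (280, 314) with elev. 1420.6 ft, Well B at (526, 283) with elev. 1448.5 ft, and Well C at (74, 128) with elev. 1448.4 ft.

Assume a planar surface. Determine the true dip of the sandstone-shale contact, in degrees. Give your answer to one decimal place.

Two edge vectors: Well A→Well B = (246, -31, 27.9), Well A→Well C = (-206, -186, 27.8).
Normal n = (Well A→Well B) × (Well A→Well C) = (4327.6, -12586.2, -52142).
So ∂z/∂E = −n_x/n_z = 0.08300 and ∂z/∂N = −n_y/n_z = −0.24138.
Gradient magnitude |∇z| = √(a² + b²) = √(0.00689 + 0.05827) = 0.25525.
True dip = arctan(0.25525) = 14.3°, dipping toward NNW (azimuth ≈ 341°).

14.3°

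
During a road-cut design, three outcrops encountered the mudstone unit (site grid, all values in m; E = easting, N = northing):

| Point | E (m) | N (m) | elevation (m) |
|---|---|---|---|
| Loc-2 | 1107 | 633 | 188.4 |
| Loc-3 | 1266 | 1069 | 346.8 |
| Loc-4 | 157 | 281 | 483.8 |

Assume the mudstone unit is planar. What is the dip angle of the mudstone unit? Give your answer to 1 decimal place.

Let the plane be z = a·E + b·N + c.
Loc-3−Loc-2: 159a + 436b = 158.4;  Loc-4−Loc-2: −950a − 352b = 295.4.
Solving gives a = −0.51517, b = 0.55118.
Gradient magnitude |∇z| = √(a² + b²) = √(0.26540 + 0.30379) = 0.75445.
True dip = arctan(0.75445) = 37.0°, dipping toward SE (azimuth ≈ 137°).

37.0°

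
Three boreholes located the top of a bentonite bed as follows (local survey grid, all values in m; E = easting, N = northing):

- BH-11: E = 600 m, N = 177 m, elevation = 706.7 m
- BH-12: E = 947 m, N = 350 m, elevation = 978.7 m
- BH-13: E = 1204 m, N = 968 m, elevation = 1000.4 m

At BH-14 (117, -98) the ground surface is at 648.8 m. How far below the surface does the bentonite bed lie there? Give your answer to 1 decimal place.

Let the plane be z = a·E + b·N + c.
BH-12−BH-11: 347a + 173b = 272;  BH-13−BH-11: 604a + 791b = 293.7.
Solving gives a = 0.966802, b = −0.366939.
Then c = 706.7 − a·600 − b·177 = 191.57.
At (117, -98): z_contact = 113.12 + 35.96 + 191.57 = 340.64 m.
Depth below ground = 648.8 − 340.64 = 308.2 m.

308.2 m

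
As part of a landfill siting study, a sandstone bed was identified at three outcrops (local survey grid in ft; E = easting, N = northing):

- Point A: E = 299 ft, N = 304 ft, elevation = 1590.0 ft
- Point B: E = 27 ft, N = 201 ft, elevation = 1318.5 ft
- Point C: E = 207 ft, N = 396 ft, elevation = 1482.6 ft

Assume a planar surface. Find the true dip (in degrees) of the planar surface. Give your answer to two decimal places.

46.45°

Let the plane be z = a·E + b·N + c.
Point B−Point A: −272a − 103b = −271.5;  Point C−Point A: −92a + 92b = −107.4.
Solving gives a = 1.04464, b = −0.12275.
Gradient magnitude |∇z| = √(a² + b²) = √(1.09128 + 0.01507) = 1.05183.
True dip = arctan(1.05183) = 46.45°, dipping toward W (azimuth ≈ 277°).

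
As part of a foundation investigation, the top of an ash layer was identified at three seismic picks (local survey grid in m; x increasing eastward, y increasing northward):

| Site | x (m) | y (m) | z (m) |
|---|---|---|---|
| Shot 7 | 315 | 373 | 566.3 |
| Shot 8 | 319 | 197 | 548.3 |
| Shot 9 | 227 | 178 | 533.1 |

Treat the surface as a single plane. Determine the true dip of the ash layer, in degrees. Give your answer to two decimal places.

Two edge vectors: Shot 7→Shot 8 = (4, -176, -18), Shot 7→Shot 9 = (-88, -195, -33.2).
Normal n = (Shot 7→Shot 8) × (Shot 7→Shot 9) = (2333.2, 1716.8, -16268).
So ∂z/∂x = −n_x/n_z = 0.14342 and ∂z/∂y = −n_y/n_z = 0.10553.
Gradient magnitude |∇z| = √(a² + b²) = √(0.02057 + 0.01114) = 0.17806.
True dip = arctan(0.17806) = 10.10°, dipping toward SW (azimuth ≈ 234°).

10.10°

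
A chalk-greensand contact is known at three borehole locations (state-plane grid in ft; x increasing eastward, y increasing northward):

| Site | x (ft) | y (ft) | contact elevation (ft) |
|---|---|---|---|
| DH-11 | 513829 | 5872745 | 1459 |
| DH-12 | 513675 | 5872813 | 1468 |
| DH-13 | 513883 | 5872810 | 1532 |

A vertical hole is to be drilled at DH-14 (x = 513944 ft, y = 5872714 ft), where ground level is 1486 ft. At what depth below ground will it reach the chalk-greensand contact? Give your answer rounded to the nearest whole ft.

17 ft

Let the plane be z = a·x + b·y + c.
DH-12−DH-11: −154a + 68b = 9;  DH-13−DH-11: 54a + 65b = 73.
Solving gives a = 0.32005555, b = 0.85718462.
Then c = 1459 − a·513829 − b·5872745 = −5197021.53.
At (513944, 5872714): z_contact = 164490.6 + 5034000.1 − 5197021.53 = 1469.2 ft.
Depth below ground = 1486 − 1469.2 = 17 ft.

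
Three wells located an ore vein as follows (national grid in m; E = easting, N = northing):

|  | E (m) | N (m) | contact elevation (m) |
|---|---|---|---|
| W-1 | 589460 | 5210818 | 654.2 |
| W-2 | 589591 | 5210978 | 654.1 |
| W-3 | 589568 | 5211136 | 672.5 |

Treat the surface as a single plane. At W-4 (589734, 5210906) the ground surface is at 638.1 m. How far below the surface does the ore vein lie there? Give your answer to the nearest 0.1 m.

Two edge vectors: W-1→W-2 = (131, 160, -0.1), W-1→W-3 = (108, 318, 18.3).
Normal n = (W-1→W-2) × (W-1→W-3) = (2959.8, -2408.1, 24378).
So ∂z/∂E = −n_x/n_z = −0.121412749 and ∂z/∂N = −n_y/n_z = 0.098781688.
Intercept c from W-1: 654.2 + 71567.96 − 514733.40 = −442511.24.
At (589734, 5210906): z_contact = −71601.23 + 514742.09 − 442511.24 = 629.63 m.
Depth below ground = 638.1 − 629.63 = 8.5 m.

8.5 m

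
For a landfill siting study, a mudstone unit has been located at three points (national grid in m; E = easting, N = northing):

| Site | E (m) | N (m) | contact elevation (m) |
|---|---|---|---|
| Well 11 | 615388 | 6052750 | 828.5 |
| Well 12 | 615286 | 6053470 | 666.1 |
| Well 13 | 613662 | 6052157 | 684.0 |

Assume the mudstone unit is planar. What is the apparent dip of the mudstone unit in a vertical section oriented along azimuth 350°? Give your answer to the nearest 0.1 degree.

12.8°

Let the plane be z = a·E + b·N + c.
Well 12−Well 11: −102a + 720b = −162.4;  Well 13−Well 11: −1726a − 593b = −144.5.
Solving gives a = 0.15373, b = −0.20378.
Unit vector along 350° is (sin 350°, cos 350°) = (-0.1736, 0.9848).
Slope in that direction = a·(-0.1736) + b·(0.9848) = −0.22738.
Apparent dip = arctan|0.22738| = 12.8° (true dip is 14.3°, so apparent ≤ true as expected).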